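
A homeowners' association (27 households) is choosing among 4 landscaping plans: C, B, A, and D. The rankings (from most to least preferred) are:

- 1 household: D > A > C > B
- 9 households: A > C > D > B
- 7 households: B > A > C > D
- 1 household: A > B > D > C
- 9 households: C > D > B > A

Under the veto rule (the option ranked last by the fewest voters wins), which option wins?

C

Last-place votes: C 1, B 10, A 9, D 7.
C is ranked last by the fewest voters, so C wins.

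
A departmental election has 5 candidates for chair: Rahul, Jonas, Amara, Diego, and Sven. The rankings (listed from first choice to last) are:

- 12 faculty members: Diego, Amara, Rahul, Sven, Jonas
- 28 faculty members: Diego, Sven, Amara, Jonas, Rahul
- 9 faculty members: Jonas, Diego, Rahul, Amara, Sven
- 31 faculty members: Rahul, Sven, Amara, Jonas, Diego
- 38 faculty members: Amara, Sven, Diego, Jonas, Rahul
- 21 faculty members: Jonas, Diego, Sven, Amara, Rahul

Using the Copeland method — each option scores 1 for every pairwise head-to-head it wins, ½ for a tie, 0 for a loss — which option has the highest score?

Rahul: loses to Jonas, Amara, Diego, and Sven → score 0.
Jonas: beats Rahul; loses to Amara, Diego, and Sven → score 1.
Amara: beats Rahul and Jonas; loses to Diego and Sven → score 2.
Diego: beats Rahul, Jonas, Amara, and Sven → score 4.
Sven: beats Rahul, Jonas, and Amara; loses to Diego → score 3.
Diego has the best pairwise record.

Diego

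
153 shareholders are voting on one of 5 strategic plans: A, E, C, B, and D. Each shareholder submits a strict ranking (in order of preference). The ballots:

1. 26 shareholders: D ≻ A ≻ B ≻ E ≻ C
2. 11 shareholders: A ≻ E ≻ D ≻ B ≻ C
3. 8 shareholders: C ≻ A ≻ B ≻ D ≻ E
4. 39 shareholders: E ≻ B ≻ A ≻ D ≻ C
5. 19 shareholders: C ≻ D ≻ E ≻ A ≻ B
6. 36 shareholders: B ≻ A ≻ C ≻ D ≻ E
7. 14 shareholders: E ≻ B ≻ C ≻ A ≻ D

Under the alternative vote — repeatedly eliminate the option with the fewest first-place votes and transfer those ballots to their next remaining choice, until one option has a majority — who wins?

E

Round 1: A 11, E 53, C 27, B 36, D 26. Eliminate A.
Round 2: E 64, C 27, B 36, D 26. Eliminate D.
Round 3: E 64, C 27, B 62. Eliminate C.
Round 4: E 83, B 70. E has a majority.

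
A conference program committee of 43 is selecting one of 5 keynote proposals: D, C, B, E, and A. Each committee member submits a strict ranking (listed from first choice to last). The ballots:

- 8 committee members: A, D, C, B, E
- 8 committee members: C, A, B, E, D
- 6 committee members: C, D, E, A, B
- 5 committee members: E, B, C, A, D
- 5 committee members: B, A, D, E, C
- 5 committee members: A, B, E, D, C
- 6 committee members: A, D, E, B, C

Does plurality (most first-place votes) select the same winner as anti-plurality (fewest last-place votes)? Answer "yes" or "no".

Plurality — first-place votes: D 0, C 14, B 5, E 5, A 19. Winner: A.
Anti-plurality — last-place votes: D 13, C 16, B 6, E 8, A 0. Winner: A.
The two methods agree.

yes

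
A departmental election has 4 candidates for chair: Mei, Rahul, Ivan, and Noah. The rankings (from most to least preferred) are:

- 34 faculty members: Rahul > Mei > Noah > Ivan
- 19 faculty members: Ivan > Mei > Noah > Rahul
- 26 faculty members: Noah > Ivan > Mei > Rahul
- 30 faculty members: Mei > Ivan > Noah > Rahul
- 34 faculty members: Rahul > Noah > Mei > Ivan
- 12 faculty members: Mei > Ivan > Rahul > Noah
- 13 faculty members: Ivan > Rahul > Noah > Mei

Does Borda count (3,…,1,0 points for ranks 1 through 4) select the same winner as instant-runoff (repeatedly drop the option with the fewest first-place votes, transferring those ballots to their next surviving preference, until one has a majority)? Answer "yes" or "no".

no

Borda — scores: Mei 292, Rahul 242, Ivan 232, Noah 242. Winner: Mei.
Instant-runoff — R1 Mei 42, Rahul 68, Ivan 32, Noah 26 (Noah out); R2 Mei 42, Rahul 68, Ivan 58 (Mei out); R3 Rahul 68, Ivan 100 (Ivan winner). Winner: Ivan.
The two methods disagree.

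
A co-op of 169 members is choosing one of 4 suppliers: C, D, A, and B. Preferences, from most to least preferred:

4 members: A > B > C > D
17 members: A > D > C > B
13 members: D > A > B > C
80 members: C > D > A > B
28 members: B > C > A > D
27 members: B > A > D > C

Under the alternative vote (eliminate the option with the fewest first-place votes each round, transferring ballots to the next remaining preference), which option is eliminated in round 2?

Round 1: C 80, D 13, A 21, B 55. Eliminate D.
Round 2: C 80, A 34, B 55. Eliminate A.

A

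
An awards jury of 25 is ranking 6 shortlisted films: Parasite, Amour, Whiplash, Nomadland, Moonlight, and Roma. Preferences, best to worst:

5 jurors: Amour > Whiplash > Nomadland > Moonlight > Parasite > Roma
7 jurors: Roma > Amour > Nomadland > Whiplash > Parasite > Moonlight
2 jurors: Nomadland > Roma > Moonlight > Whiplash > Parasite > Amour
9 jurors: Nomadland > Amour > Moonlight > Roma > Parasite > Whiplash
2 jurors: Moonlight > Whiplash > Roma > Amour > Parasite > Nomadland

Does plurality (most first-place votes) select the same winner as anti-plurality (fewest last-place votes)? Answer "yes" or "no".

Plurality — first-place votes: Parasite 0, Amour 5, Whiplash 0, Nomadland 11, Moonlight 2, Roma 7. Winner: Nomadland.
Anti-plurality — last-place votes: Parasite 0, Amour 2, Whiplash 9, Nomadland 2, Moonlight 7, Roma 5. Winner: Parasite.
The two methods disagree.

no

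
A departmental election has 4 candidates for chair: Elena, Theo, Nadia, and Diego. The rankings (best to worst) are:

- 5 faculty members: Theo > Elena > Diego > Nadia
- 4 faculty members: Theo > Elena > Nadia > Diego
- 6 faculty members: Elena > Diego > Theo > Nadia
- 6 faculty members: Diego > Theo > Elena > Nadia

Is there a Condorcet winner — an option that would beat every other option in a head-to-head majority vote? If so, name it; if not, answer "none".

none

Checking pairwise contests:
Theo beats Elena 15–6.
Diego beats Theo 12–9.
Elena beats Nadia 21–0.
Elena beats Diego 15–6.
Every option loses at least one head-to-head, so there is no Condorcet winner.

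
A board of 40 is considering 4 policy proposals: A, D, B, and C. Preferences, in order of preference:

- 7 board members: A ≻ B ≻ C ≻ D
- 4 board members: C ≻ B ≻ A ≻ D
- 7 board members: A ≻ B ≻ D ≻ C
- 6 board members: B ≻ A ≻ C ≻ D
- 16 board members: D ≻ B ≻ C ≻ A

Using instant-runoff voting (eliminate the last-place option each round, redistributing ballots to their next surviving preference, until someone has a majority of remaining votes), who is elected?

Round 1: A 14, D 16, B 6, C 4. Eliminate C.
Round 2: A 14, D 16, B 10. Eliminate B.
Round 3: A 24, D 16. A has a majority.

A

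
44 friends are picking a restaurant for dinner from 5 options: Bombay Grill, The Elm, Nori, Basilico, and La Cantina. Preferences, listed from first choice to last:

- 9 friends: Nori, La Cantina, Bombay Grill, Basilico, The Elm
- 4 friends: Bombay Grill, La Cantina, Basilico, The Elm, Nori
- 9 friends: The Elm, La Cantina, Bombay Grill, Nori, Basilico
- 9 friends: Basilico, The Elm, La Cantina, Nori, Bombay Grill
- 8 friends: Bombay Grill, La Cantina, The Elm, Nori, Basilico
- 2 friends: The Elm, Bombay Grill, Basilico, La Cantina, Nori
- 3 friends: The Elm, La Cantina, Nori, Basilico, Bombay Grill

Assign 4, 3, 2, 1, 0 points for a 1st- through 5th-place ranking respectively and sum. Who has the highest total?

Bombay Grill: 9·2 + 4·4 + 9·2 + 9·0 + 8·4 + 2·3 + 3·0 = 90
The Elm: 9·0 + 4·1 + 9·4 + 9·3 + 8·2 + 2·4 + 3·4 = 103
Nori: 9·4 + 4·0 + 9·1 + 9·1 + 8·1 + 2·0 + 3·2 = 68
Basilico: 9·1 + 4·2 + 9·0 + 9·4 + 8·0 + 2·2 + 3·1 = 60
La Cantina: 9·3 + 4·3 + 9·3 + 9·2 + 8·3 + 2·1 + 3·3 = 119
La Cantina has the highest Borda score (119).

La Cantina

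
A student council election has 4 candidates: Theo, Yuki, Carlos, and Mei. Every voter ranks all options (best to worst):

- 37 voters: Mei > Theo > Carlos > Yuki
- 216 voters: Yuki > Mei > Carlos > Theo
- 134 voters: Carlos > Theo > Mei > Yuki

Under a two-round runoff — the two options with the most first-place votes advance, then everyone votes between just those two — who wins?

Yuki

Round 1 first-place votes: Theo 0, Yuki 216, Carlos 134, Mei 37.
Yuki and Carlos advance.
Runoff: Yuki is preferred to Carlos by 216 voters; Carlos by 171.
Yuki wins the runoff.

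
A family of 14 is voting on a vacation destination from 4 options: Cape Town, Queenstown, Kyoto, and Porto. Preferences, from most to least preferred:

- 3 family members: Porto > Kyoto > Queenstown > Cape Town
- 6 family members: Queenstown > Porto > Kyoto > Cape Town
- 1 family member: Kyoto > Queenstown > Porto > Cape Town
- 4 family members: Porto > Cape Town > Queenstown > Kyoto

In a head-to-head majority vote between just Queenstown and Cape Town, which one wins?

Voters preferring Queenstown to Cape Town: 10; preferring Cape Town to Queenstown: 4.
Queenstown wins the head-to-head.

Queenstown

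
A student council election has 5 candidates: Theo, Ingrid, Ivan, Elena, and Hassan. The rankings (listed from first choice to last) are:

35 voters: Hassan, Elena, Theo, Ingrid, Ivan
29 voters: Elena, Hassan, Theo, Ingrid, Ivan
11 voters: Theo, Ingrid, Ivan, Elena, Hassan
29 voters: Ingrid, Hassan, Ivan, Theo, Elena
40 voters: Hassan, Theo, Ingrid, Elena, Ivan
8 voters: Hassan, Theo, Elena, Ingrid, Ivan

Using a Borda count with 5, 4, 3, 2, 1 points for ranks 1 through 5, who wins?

Theo: 35·3 + 29·3 + 11·5 + 29·2 + 40·4 + 8·4 = 497
Ingrid: 35·2 + 29·2 + 11·4 + 29·5 + 40·3 + 8·2 = 453
Ivan: 35·1 + 29·1 + 11·3 + 29·3 + 40·1 + 8·1 = 232
Elena: 35·4 + 29·5 + 11·2 + 29·1 + 40·2 + 8·3 = 440
Hassan: 35·5 + 29·4 + 11·1 + 29·4 + 40·5 + 8·5 = 658
Hassan has the highest Borda score (658).

Hassan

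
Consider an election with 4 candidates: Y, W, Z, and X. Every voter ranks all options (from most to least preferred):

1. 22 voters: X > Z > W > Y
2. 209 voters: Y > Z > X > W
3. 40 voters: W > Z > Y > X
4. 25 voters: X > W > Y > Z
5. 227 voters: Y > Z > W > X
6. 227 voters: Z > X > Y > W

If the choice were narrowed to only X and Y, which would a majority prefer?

Voters preferring X to Y: 274; preferring Y to X: 476.
Y wins the head-to-head.

Y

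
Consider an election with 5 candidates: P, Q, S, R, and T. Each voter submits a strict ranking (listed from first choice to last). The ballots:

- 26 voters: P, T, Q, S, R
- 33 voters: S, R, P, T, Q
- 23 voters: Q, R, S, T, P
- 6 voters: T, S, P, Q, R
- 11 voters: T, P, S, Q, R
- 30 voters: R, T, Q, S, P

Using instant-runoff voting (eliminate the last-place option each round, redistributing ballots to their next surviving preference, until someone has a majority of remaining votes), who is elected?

S

Round 1: P 26, Q 23, S 33, R 30, T 17. Eliminate T.
Round 2: P 37, Q 23, S 39, R 30. Eliminate Q.
Round 3: P 37, S 39, R 53. Eliminate P.
Round 4: S 76, R 53. S has a majority.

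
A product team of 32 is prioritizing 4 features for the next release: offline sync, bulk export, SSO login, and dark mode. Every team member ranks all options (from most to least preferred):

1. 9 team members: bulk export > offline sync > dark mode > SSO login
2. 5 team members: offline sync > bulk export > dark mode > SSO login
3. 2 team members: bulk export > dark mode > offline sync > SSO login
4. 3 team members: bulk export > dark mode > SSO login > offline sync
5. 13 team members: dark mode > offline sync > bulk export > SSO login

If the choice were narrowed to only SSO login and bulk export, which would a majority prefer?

bulk export

Voters preferring SSO login to bulk export: 0; preferring bulk export to SSO login: 32.
bulk export wins the head-to-head.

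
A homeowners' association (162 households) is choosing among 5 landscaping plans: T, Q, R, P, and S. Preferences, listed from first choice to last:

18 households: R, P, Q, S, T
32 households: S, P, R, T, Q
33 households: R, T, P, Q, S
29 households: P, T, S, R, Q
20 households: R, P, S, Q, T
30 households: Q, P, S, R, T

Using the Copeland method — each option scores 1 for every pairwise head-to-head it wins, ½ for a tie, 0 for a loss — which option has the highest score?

P

T: beats Q; loses to R, P, and S → score 1.
Q: ties S; loses to T, R, and P → score 0.5.
R: beats T and Q; loses to P and S → score 2.
P: beats T, Q, R, and S → score 4.
S: beats T and R; ties Q; loses to P → score 2.5.
P has the best pairwise record.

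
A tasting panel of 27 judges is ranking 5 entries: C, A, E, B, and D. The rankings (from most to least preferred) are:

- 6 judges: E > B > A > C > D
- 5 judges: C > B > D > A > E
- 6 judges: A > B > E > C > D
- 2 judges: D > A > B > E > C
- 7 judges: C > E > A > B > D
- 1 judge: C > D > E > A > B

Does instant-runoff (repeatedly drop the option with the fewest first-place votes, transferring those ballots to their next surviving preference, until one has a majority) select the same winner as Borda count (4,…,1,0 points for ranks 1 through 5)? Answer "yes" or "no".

Instant-runoff — R1 C 13, A 6, E 6, B 0, D 2 (B out); R2 C 13, A 6, E 6, D 2 (D out); R3 C 13, A 8, E 6 (E out); R4 C 13, A 14 (A winner). Winner: A.
Borda — scores: C 64, A 62, E 61, B 62, D 21. Winner: C.
The two methods disagree.

no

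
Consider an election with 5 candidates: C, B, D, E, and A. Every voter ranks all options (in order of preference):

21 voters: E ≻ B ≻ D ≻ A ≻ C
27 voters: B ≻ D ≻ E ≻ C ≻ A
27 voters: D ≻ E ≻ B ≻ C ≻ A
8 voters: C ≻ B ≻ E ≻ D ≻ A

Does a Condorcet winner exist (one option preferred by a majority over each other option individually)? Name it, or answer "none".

none

Checking pairwise contests:
B beats C 75–8.
E beats B 48–35.
B beats D 56–27.
D beats E 54–29.
C beats A 62–21.
Every option loses at least one head-to-head, so there is no Condorcet winner.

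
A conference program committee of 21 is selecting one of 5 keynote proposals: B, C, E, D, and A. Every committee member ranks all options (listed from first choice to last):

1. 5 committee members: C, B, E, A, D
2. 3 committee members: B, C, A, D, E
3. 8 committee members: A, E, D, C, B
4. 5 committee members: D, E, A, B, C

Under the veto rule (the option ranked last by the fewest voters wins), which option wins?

Last-place votes: B 8, C 5, E 3, D 5, A 0.
A is ranked last by the fewest voters, so A wins.

A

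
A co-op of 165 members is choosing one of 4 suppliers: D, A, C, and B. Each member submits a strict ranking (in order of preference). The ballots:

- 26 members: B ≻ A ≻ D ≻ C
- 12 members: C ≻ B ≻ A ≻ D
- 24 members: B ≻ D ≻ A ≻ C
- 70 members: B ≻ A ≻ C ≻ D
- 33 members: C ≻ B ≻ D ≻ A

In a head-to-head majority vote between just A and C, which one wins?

A

Voters preferring A to C: 120; preferring C to A: 45.
A wins the head-to-head.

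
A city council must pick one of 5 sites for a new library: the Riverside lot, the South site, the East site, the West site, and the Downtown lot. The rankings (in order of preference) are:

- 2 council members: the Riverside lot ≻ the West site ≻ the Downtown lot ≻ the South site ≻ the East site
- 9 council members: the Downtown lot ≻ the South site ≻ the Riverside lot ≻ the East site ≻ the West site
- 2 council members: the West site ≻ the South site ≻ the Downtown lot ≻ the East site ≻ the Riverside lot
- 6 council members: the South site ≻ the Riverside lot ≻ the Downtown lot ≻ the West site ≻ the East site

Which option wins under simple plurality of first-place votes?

First-place votes: the Riverside lot 2, the South site 6, the East site 0, the West site 2, the Downtown lot 9.
the Downtown lot has the most first-place votes.

the Downtown lot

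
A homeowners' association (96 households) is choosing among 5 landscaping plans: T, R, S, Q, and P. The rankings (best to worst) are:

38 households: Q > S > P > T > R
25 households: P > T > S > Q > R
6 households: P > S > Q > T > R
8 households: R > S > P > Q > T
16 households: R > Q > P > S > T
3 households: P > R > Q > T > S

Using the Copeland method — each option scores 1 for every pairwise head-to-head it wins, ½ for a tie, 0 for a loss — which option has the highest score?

T: beats R; loses to S, Q, and P → score 1.
R: loses to T, S, Q, and P → score 0.
S: beats T and R; loses to Q and P → score 2.
Q: beats T, R, S, and P → score 4.
P: beats T, R, and S; loses to Q → score 3.
Q has the best pairwise record.

Q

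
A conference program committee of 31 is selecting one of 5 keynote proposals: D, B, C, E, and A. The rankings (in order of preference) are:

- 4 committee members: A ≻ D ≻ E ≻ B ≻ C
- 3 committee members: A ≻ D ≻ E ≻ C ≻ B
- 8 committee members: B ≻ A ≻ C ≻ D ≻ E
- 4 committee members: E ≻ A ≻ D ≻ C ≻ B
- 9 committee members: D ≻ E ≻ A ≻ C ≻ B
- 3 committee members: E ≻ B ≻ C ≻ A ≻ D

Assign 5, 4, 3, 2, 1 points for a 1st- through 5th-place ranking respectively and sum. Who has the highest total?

D: 4·4 + 3·4 + 8·2 + 4·3 + 9·5 + 3·1 = 104
B: 4·2 + 3·1 + 8·5 + 4·1 + 9·1 + 3·4 = 76
C: 4·1 + 3·2 + 8·3 + 4·2 + 9·2 + 3·3 = 69
E: 4·3 + 3·3 + 8·1 + 4·5 + 9·4 + 3·5 = 100
A: 4·5 + 3·5 + 8·4 + 4·4 + 9·3 + 3·2 = 116
A has the highest Borda score (116).

A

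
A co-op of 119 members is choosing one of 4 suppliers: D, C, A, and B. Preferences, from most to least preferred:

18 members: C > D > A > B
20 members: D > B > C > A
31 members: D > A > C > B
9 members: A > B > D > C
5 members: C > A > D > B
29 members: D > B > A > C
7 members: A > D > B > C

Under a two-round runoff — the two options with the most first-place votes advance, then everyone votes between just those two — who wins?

D

Round 1 first-place votes: D 80, C 23, A 16, B 0.
D and C advance.
Runoff: D is preferred to C by 96 voters; C by 23.
D wins the runoff.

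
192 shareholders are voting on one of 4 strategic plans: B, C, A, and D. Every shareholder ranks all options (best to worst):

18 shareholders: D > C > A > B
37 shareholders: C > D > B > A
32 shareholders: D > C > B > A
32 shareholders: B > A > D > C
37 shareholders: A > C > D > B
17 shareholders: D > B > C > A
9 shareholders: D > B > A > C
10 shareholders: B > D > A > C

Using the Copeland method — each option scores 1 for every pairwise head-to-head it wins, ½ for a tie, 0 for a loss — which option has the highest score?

B: beats A; loses to C and D → score 1.
C: beats B and A; loses to D → score 2.
A: loses to B, C, and D → score 0.
D: beats B, C, and A → score 3.
D has the best pairwise record.

D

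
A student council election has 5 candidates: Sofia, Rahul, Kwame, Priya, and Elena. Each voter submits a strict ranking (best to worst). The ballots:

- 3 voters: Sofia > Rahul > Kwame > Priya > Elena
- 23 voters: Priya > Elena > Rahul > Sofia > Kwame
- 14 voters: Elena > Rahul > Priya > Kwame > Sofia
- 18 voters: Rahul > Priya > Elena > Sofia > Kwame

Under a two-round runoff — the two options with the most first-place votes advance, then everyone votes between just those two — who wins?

Round 1 first-place votes: Sofia 3, Rahul 18, Kwame 0, Priya 23, Elena 14.
Priya and Rahul advance.
Runoff: Priya is preferred to Rahul by 23 voters; Rahul by 35.
Rahul wins the runoff.

Rahul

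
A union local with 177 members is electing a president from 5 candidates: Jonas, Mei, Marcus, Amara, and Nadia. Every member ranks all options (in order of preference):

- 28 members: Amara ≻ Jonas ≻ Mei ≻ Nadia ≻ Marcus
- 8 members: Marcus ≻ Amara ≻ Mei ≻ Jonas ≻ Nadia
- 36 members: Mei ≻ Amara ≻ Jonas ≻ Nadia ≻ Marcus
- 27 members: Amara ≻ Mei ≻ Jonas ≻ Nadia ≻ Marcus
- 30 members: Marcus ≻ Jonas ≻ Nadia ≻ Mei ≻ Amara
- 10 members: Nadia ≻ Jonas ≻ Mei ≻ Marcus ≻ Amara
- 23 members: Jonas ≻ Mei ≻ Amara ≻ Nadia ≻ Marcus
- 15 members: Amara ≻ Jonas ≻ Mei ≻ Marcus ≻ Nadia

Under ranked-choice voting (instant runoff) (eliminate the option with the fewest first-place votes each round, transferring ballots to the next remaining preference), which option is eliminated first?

Nadia

Round 1: Jonas 23, Mei 36, Marcus 38, Amara 70, Nadia 10. Eliminate Nadia.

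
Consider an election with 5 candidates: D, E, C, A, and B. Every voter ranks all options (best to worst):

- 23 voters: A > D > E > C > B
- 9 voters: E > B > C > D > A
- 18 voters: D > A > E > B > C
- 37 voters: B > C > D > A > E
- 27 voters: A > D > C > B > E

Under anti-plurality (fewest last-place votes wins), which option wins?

Last-place votes: D 0, E 64, C 18, A 9, B 23.
D is ranked last by the fewest voters, so D wins.

D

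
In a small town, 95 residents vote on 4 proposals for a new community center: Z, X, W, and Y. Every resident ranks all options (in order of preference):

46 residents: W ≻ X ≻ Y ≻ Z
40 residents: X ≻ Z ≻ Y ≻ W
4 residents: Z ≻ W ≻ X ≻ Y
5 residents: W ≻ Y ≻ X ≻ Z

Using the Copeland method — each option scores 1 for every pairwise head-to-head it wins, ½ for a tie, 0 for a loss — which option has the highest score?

W

Z: loses to X, W, and Y → score 0.
X: beats Z and Y; loses to W → score 2.
W: beats Z, X, and Y → score 3.
Y: beats Z; loses to X and W → score 1.
W has the best pairwise record.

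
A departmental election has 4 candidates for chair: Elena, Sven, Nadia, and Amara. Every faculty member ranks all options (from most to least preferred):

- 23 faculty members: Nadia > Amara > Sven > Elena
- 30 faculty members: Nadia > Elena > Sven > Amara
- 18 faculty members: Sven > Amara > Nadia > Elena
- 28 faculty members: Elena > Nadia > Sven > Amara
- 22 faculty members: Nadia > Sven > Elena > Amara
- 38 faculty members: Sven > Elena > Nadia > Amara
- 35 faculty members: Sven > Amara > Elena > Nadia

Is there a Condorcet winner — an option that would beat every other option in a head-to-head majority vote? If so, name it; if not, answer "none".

Checking pairwise contests:
Sven beats Elena 136–58.
Nadia beats Sven 103–91.
Elena beats Nadia 101–93.
Elena beats Amara 118–76.
Every option loses at least one head-to-head, so there is no Condorcet winner.

none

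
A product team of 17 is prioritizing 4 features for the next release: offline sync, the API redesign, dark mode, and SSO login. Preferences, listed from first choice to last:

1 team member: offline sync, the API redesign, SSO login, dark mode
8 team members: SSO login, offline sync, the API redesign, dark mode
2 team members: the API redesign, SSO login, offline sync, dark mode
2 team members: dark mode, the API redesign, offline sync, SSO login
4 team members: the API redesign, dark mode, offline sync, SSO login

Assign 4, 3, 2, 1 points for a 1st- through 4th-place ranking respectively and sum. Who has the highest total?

offline sync: 1·4 + 8·3 + 2·2 + 2·2 + 4·2 = 44
the API redesign: 1·3 + 8·2 + 2·4 + 2·3 + 4·4 = 49
dark mode: 1·1 + 8·1 + 2·1 + 2·4 + 4·3 = 31
SSO login: 1·2 + 8·4 + 2·3 + 2·1 + 4·1 = 46
the API redesign has the highest Borda score (49).

the API redesign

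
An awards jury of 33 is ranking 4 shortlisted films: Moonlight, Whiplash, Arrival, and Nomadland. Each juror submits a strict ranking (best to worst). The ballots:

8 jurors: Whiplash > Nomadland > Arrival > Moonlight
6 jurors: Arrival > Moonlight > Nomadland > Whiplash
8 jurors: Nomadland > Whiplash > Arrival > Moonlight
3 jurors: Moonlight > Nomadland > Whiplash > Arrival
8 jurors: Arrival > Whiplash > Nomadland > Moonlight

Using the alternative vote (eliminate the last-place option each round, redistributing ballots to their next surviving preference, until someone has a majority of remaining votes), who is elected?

Round 1: Moonlight 3, Whiplash 8, Arrival 14, Nomadland 8. Eliminate Moonlight.
Round 2: Whiplash 8, Arrival 14, Nomadland 11. Eliminate Whiplash.
Round 3: Arrival 14, Nomadland 19. Nomadland has a majority.

Nomadland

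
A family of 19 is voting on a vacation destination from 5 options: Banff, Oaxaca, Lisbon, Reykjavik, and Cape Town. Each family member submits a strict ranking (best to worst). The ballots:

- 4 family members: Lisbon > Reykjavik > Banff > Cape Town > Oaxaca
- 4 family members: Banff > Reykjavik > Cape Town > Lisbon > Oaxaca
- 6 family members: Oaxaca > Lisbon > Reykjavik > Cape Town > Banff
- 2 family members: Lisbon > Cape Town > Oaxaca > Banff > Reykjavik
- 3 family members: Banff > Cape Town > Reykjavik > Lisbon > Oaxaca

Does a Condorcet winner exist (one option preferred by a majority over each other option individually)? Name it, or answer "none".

Lisbon vs Banff: 12–7 for Lisbon.
Lisbon vs Oaxaca: 13–6 for Lisbon.
Lisbon vs Reykjavik: 12–7 for Lisbon.
Lisbon vs Cape Town: 12–7 for Lisbon.
Lisbon beats every other option head-to-head.

Lisbon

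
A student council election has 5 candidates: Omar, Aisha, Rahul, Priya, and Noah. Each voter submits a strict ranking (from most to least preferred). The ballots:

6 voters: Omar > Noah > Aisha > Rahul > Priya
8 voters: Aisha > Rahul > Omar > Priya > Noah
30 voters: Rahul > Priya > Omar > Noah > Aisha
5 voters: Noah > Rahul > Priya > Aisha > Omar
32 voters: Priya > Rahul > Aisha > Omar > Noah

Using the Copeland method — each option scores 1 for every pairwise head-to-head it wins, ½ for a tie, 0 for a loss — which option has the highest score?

Omar: beats Noah; loses to Aisha, Rahul, and Priya → score 1.
Aisha: beats Omar; loses to Rahul, Priya, and Noah → score 1.
Rahul: beats Omar, Aisha, Priya, and Noah → score 4.
Priya: beats Omar, Aisha, and Noah; loses to Rahul → score 3.
Noah: beats Aisha; loses to Omar, Rahul, and Priya → score 1.
Rahul has the best pairwise record.

Rahul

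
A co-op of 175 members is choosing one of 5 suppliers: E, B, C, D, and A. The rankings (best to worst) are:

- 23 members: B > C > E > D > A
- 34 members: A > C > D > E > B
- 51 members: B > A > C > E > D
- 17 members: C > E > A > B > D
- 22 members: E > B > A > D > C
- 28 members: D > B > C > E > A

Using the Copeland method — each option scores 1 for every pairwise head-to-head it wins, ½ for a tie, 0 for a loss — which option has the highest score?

B

E: beats D and A; loses to B and C → score 2.
B: beats E, C, D, and A → score 4.
C: beats E and D; loses to B and A → score 2.
D: loses to E, B, C, and A → score 0.
A: beats C and D; loses to E and B → score 2.
B has the best pairwise record.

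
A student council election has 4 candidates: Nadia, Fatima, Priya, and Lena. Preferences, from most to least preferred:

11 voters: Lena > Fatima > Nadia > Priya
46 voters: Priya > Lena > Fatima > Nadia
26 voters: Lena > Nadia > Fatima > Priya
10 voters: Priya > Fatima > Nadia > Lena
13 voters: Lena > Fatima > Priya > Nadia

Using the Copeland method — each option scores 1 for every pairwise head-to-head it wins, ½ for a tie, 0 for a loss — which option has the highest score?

Priya

Nadia: loses to Fatima, Priya, and Lena → score 0.
Fatima: beats Nadia; loses to Priya and Lena → score 1.
Priya: beats Nadia, Fatima, and Lena → score 3.
Lena: beats Nadia and Fatima; loses to Priya → score 2.
Priya has the best pairwise record.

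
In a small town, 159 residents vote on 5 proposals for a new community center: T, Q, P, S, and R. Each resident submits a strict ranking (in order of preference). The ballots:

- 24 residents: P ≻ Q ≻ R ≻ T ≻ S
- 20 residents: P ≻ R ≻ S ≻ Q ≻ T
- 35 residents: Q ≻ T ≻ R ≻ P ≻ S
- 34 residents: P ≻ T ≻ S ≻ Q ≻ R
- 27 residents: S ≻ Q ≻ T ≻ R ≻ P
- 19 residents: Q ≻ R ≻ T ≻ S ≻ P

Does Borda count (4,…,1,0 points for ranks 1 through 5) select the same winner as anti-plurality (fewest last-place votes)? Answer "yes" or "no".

Borda — scores: T 323, Q 423, P 347, S 235, R 262. Winner: Q.
Anti-plurality — last-place votes: T 20, Q 0, P 46, S 59, R 34. Winner: Q.
The two methods agree.

yes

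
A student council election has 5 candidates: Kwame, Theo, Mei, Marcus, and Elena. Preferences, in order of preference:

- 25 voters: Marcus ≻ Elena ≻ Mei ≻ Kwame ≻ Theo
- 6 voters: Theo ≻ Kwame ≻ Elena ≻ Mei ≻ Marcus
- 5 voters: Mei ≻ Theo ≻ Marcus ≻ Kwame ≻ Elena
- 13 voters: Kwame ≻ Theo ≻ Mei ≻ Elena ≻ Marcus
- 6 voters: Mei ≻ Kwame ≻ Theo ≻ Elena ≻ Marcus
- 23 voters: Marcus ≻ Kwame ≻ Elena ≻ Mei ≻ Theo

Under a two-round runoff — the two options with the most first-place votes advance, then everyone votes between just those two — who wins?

Round 1 first-place votes: Kwame 13, Theo 6, Mei 11, Marcus 48, Elena 0.
Marcus and Kwame advance.
Runoff: Marcus is preferred to Kwame by 53 voters; Kwame by 25.
Marcus wins the runoff.

Marcus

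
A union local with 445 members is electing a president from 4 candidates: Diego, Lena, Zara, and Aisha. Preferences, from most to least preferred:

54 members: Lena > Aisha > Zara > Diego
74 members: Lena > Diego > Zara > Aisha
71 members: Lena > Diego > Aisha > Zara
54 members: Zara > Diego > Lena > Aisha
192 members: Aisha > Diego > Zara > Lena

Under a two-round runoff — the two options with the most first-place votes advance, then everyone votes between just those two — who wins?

Lena

Round 1 first-place votes: Diego 0, Lena 199, Zara 54, Aisha 192.
Lena and Aisha advance.
Runoff: Lena is preferred to Aisha by 253 voters; Aisha by 192.
Lena wins the runoff.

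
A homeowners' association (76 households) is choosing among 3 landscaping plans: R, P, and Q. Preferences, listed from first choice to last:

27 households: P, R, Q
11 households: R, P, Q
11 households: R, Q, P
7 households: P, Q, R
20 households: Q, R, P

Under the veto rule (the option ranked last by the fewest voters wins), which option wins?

R

Last-place votes: R 7, P 31, Q 38.
R is ranked last by the fewest voters, so R wins.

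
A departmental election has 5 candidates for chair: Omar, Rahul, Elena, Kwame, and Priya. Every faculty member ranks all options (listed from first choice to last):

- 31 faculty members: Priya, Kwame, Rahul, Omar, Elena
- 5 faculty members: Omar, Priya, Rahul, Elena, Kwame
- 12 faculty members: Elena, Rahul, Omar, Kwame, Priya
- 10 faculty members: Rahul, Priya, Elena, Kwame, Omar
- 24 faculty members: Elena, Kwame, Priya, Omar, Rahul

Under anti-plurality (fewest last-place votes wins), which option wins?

Last-place votes: Omar 10, Rahul 24, Elena 31, Kwame 5, Priya 12.
Kwame is ranked last by the fewest voters, so Kwame wins.

Kwame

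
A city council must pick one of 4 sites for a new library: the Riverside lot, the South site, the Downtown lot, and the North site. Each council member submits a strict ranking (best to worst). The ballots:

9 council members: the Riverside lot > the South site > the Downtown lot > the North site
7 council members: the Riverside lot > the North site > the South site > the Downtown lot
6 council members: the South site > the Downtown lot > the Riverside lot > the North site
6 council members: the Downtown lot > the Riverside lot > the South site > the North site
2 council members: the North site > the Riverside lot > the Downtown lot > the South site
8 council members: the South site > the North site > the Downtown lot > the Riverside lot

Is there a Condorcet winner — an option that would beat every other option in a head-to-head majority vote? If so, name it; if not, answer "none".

none

Checking pairwise contests:
the Downtown lot beats the Riverside lot 20–18.
the Riverside lot beats the South site 24–14.
the South site beats the Downtown lot 30–8.
the Riverside lot beats the North site 28–10.
Every option loses at least one head-to-head, so there is no Condorcet winner.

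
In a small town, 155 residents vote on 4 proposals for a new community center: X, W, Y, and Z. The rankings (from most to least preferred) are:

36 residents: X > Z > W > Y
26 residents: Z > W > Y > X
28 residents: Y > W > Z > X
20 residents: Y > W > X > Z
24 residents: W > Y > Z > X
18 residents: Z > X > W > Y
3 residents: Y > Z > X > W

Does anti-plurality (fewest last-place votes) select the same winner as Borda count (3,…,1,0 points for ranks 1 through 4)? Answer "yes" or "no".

yes

Anti-plurality — last-place votes: X 78, W 3, Y 54, Z 20. Winner: W.
Borda — scores: X 167, W 274, Y 227, Z 262. Winner: W.
The two methods agree.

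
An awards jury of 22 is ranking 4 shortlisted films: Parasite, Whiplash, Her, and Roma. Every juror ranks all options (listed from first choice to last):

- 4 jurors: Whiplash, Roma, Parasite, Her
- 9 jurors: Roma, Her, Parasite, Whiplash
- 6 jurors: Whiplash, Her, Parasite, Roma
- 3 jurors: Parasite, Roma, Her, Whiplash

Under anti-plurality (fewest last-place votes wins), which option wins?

Parasite

Last-place votes: Parasite 0, Whiplash 12, Her 4, Roma 6.
Parasite is ranked last by the fewest voters, so Parasite wins.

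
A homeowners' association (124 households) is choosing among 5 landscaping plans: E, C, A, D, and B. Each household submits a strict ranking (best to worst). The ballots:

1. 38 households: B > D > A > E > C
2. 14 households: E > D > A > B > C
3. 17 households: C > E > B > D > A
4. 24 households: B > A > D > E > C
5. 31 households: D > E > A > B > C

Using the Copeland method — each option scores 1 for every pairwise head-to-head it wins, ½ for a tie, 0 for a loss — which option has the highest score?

B

E: beats C; ties A and B; loses to D → score 2.
C: loses to E, A, D, and B → score 0.
A: beats C; ties E; loses to D and B → score 1.5.
D: beats E, C, and A; loses to B → score 3.
B: beats C, A, and D; ties E → score 3.5.
B has the best pairwise record.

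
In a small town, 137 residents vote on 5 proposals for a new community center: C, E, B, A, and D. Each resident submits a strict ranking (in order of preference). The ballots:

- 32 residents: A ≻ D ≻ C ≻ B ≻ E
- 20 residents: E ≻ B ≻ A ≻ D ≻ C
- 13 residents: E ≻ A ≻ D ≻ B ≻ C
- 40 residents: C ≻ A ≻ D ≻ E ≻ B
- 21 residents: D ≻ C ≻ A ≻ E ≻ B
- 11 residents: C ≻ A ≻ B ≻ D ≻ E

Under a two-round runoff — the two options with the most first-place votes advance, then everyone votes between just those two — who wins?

C

Round 1 first-place votes: C 51, E 33, B 0, A 32, D 21.
C and E advance.
Runoff: C is preferred to E by 104 voters; E by 33.
C wins the runoff.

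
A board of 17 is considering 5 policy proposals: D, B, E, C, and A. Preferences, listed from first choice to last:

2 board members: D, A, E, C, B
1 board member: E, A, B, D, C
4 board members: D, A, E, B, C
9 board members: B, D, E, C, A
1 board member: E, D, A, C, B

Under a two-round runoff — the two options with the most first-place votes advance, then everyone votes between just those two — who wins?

Round 1 first-place votes: D 6, B 9, E 2, C 0, A 0.
B and D advance.
Runoff: B is preferred to D by 10 voters; D by 7.
B wins the runoff.

B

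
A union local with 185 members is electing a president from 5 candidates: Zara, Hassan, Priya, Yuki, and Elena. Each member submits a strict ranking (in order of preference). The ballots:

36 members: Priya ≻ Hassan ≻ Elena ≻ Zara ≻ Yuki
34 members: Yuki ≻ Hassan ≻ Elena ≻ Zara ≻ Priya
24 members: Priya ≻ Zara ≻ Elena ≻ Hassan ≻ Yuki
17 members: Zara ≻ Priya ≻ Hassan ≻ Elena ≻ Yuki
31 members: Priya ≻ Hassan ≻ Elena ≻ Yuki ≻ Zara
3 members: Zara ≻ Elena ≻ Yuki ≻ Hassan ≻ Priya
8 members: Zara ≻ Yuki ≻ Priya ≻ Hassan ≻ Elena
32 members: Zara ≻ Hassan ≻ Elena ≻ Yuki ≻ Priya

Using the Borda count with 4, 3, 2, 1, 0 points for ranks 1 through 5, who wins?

Zara: 36·1 + 34·1 + 24·3 + 17·4 + 31·0 + 3·4 + 8·4 + 32·4 = 382
Hassan: 36·3 + 34·3 + 24·1 + 17·2 + 31·3 + 3·1 + 8·1 + 32·3 = 468
Priya: 36·4 + 34·0 + 24·4 + 17·3 + 31·4 + 3·0 + 8·2 + 32·0 = 431
Yuki: 36·0 + 34·4 + 24·0 + 17·0 + 31·1 + 3·2 + 8·3 + 32·1 = 229
Elena: 36·2 + 34·2 + 24·2 + 17·1 + 31·2 + 3·3 + 8·0 + 32·2 = 340
Hassan has the highest Borda score (468).

Hassan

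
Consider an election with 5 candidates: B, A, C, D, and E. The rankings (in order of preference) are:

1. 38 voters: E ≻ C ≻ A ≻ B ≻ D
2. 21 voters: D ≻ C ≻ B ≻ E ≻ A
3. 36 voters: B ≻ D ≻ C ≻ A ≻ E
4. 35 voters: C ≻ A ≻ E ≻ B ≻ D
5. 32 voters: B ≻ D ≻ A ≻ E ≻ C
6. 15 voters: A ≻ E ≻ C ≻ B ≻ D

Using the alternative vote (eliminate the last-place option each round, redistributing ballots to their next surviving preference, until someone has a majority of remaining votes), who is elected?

C

Round 1: B 68, A 15, C 35, D 21, E 38. Eliminate A.
Round 2: B 68, C 35, D 21, E 53. Eliminate D.
Round 3: B 68, C 56, E 53. Eliminate E.
Round 4: B 68, C 109. C has a majority.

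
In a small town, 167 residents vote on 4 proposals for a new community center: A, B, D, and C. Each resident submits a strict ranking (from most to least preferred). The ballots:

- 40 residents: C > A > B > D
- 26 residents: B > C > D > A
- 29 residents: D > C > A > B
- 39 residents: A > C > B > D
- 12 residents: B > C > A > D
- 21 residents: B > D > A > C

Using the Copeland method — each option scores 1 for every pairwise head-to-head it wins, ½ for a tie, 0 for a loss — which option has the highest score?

A: beats B and D; loses to C → score 2.
B: beats D; loses to A and C → score 1.
D: loses to A, B, and C → score 0.
C: beats A, B, and D → score 3.
C has the best pairwise record.

C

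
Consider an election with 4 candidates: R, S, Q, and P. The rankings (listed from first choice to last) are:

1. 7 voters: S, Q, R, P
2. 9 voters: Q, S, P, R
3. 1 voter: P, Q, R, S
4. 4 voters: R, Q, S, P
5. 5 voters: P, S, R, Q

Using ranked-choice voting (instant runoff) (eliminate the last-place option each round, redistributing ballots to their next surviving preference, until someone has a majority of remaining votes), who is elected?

Round 1: R 4, S 7, Q 9, P 6. Eliminate R.
Round 2: S 7, Q 13, P 6. Eliminate P.
Round 3: S 12, Q 14. Q has a majority.

Q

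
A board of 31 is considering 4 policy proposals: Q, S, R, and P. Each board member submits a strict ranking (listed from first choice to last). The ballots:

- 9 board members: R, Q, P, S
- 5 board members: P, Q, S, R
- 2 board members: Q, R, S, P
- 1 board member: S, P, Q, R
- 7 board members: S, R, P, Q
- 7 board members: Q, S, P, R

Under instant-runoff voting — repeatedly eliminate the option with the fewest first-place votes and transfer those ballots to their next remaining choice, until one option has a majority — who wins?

R

Round 1: Q 9, S 8, R 9, P 5. Eliminate P.
Round 2: Q 14, S 8, R 9. Eliminate S.
Round 3: Q 15, R 16. R has a majority.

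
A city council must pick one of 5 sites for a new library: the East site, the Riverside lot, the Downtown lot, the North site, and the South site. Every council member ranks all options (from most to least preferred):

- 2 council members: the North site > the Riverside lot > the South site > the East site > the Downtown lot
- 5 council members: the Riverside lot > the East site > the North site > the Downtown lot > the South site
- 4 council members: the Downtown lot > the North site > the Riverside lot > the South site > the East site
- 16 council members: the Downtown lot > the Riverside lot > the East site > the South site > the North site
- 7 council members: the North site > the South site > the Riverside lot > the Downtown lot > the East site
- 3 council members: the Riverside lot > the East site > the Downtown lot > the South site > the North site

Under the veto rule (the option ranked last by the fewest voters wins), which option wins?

Last-place votes: the East site 11, the Riverside lot 0, the Downtown lot 2, the North site 19, the South site 5.
the Riverside lot is ranked last by the fewest voters, so the Riverside lot wins.

the Riverside lot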